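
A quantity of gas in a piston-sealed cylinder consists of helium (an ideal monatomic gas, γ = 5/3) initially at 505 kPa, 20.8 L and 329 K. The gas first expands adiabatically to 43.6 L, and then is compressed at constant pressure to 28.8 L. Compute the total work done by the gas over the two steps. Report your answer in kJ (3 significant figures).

Step 1 (adiabatic): W = (P₁V₁ − P₂V₂)/(γ−1) = (10504 − 6413)/0.667 = 6136 J.
After step 1: P = 147.1 kPa, V = 43.6 L, T = 200.9 K.
Step 2 (isobaric): W = PΔV = (147.1 kPa)(28.8 − 43.6 L) = -2177 J.
W_total = 6136 − 2177 = 3959 J.

W_total ≈ 3.96 kJ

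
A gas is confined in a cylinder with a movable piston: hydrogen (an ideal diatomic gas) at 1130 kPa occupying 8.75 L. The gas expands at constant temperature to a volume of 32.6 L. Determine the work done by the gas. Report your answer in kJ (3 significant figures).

Isothermal: W = nRT ln(V₂/V₁) = P₁V₁ ln(V₂/V₁).
P₁V₁ = (1130 kPa)(8.75 L) = 9888 J.
W = 9888 × ln(32.6/8.75) = 9888 × 1.315
W_by_gas = 13005 J.

W ≈ 13.0 kJ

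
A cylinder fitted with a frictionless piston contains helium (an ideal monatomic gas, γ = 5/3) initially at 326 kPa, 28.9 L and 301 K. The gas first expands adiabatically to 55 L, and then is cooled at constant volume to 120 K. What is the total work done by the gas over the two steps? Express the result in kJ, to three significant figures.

W_total ≈ 4.93 kJ

Step 1 (adiabatic): W = (P₁V₁ − P₂V₂)/(γ−1) = (9421 − 6135)/0.667 = 4930 J.
Step 2 (isochoric): W = 0 (constant volume).
W_total = 4930 + 0 = 4930 J.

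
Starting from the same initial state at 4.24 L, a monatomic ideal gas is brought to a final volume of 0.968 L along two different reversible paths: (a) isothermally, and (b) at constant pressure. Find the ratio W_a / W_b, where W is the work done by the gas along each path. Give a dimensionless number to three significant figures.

Path (a) isothermal: W = P₁V₁ ln(V₂/V₁) → W_a/(P₁V₁) = -1.477.
Path (b) isobaric: W = P₁(V₂ − V₁) → W_b/(P₁V₁) = -0.7717.
W_a / W_b = -1.477 / -0.7717 = 1.914.

W_a / W_b ≈ 1.91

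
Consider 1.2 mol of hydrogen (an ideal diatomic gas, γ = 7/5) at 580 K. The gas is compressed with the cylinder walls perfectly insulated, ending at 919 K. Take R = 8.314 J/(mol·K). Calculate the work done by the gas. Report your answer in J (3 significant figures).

Adiabatic ⇒ Q = 0, so W_by = −ΔU = nCᵥ(T₁ − T₂).
Cᵥ = 5R/2 = 20.79 J/(mol·K).
W = (1.2)(20.79)(580 − 919) = -8455 J.

W ≈ -8460 J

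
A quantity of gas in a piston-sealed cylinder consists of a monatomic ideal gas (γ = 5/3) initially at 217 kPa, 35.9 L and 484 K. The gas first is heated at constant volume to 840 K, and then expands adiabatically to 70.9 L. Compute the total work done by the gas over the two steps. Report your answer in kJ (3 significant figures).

W_total ≈ 7.40 kJ

Step 1 (isochoric): W = 0 (constant volume).
After step 1: P = 376.6 kPa (V unchanged).
Step 2 (adiabatic): W = (P₁V₁ − P₂V₂)/(γ−1) = (13520 − 8589)/0.667 = 7397 J.
W_total = 0 + 7397 = 7397 J.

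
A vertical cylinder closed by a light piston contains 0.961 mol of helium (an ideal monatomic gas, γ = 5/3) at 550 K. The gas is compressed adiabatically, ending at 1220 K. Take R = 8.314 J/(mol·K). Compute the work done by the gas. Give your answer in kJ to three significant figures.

Adiabatic ⇒ Q = 0, so W_by = −ΔU = nCᵥ(T₁ − T₂).
Cᵥ = 3R/2 = 12.47 J/(mol·K).
W = (0.961)(12.47)(550 − 1220) = -8030 J.

W ≈ -8.03 kJ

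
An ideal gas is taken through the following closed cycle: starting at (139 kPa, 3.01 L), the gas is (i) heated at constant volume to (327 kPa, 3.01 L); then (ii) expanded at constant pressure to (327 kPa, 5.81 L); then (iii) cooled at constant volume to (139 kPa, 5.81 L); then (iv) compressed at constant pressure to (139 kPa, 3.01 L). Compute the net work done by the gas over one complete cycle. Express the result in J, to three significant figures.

Constant-volume legs do no work.
W(ii) = (327)(5.81 − 3.01) = 915.6 J; W(iv) = (139)(3.01 − 5.81) = -389.2 J.
W_net = 915.6 − 389.2 = 526.4 J (the clockwise enclosed area).

W_net ≈ 526 J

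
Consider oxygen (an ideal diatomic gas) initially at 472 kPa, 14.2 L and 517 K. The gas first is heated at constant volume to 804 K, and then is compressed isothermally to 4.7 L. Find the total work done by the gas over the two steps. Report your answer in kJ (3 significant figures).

Step 1 (isochoric): W = 0 (constant volume).
After step 1: P = 734 kPa (V unchanged).
Step 2 (isothermal): W = P₁V₁ ln(V₂/V₁) = (10423) ln(4.7/14.2) = -11525 J.
W_total = 0 − 11525 = -11525 J.

W_total ≈ -11.5 kJ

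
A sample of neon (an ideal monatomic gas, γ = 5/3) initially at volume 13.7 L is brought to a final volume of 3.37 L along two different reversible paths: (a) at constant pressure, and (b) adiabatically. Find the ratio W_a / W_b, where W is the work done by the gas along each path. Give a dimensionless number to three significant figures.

W_a / W_b ≈ 0.325

Path (a) isobaric: W = P₁(V₂ − V₁) → W_a/(P₁V₁) = -0.754.
Path (b) adiabatic: W = P₁V₁(1 − (V₁/V₂)^(γ−1))/(γ−1) → W_b/(P₁V₁) = -2.321.
W_a / W_b = -0.754 / -2.321 = 0.3249.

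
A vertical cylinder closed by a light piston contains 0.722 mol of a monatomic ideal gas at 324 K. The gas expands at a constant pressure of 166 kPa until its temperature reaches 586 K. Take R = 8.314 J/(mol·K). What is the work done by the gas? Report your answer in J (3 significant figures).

W ≈ 1570 J

Isobaric: W = P ΔV = nR ΔT.
W = (0.722)(8.314)(586 − 324) = 1573 J.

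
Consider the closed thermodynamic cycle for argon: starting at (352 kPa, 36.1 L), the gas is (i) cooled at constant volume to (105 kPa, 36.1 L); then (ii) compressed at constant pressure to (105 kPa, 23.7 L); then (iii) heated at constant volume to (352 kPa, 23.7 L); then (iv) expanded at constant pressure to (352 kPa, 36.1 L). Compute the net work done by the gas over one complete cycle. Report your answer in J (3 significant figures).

W_net ≈ 3060 J

Constant-volume legs do no work.
W(ii) = (105)(23.7 − 36.1) = -1302 J; W(iv) = (352)(36.1 − 23.7) = 4365 J.
W_net = -1302 + 4365 = 3063 J (the clockwise enclosed area).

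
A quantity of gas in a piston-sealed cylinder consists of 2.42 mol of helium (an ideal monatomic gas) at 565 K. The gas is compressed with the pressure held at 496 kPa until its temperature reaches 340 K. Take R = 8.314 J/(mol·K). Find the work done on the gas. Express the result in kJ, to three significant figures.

Isobaric: W = P ΔV = nR ΔT.
W = (2.42)(8.314)(340 − 565) = -4527 J.
Work on gas = −W_by = 4527 J.

W ≈ 4.53 kJ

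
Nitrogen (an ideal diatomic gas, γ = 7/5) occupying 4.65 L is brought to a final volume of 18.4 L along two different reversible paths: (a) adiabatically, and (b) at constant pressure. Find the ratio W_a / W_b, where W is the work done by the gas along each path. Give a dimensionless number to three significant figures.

W_a / W_b ≈ 0.358

Path (a) adiabatic: W = P₁V₁(1 − (V₁/V₂)^(γ−1))/(γ−1) → W_a/(P₁V₁) = 1.058.
Path (b) isobaric: W = P₁(V₂ − V₁) → W_b/(P₁V₁) = 2.957.
W_a / W_b = 1.058 / 2.957 = 0.3578.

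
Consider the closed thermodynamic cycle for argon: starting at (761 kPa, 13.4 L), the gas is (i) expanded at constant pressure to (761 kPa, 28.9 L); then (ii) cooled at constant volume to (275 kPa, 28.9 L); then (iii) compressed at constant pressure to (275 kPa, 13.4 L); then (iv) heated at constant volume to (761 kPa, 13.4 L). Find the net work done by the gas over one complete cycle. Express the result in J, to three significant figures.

Constant-volume legs do no work.
W(i) = (761)(28.9 − 13.4) = 11795 J; W(iii) = (275)(13.4 − 28.9) = -4262 J.
W_net = 11795 − 4262 = 7533 J (the clockwise enclosed area).

W_net ≈ 7530 J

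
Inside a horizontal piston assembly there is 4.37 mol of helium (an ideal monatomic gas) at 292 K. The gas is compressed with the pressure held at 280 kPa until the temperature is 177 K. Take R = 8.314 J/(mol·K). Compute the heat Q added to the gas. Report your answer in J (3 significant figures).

Isobaric: W = nRΔT = (4.37)(8.314)(-115) = -4178 J.
ΔU = nCᵥΔT with Cᵥ = 3R/2: ΔU = (4.37)(12.47)(-115) = -6267 J.
Q = ΔU + W = -6267 − 4178 = -10446 J.

Q ≈ -10400 J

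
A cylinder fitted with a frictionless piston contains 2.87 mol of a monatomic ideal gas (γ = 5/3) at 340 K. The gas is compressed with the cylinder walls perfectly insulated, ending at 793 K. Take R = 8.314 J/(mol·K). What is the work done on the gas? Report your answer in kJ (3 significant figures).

W ≈ 16.2 kJ

Adiabatic ⇒ Q = 0, so W_by = −ΔU = nCᵥ(T₁ − T₂).
Cᵥ = 3R/2 = 12.47 J/(mol·K).
W = (2.87)(12.47)(340 − 793) = -16214 J.
Work on gas = −W_by = 16214 J.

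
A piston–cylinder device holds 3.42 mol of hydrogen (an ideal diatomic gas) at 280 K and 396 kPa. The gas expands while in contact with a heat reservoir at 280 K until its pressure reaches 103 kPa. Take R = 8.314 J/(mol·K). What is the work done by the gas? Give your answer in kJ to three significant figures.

Isothermal process: W = nRT ln(V₂/V₁) = nRT ln(P₁/P₂).
W = (3.42)(8.314)(280) × ln(396/103)
  = 7961 × ln(3.845) = 7961 × 1.347
W_by_gas = 10722 J.

W ≈ 10.7 kJ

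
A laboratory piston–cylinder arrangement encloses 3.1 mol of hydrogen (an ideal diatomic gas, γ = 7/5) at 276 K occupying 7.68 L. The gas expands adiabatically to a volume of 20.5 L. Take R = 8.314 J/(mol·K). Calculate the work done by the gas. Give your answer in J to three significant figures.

W ≈ 5780 J

Adiabatic: TV^(γ−1) = const with γ = 7/5.
T₂ = T₁ (V₁/V₂)^(γ−1) = 276 × (7.68/20.5)^0.4 = 276 × 0.6752 = 186.4 K.
W_by = nCᵥ(T₁ − T₂) = (3.1)(20.79)(276 − 186.4) = 5776 J.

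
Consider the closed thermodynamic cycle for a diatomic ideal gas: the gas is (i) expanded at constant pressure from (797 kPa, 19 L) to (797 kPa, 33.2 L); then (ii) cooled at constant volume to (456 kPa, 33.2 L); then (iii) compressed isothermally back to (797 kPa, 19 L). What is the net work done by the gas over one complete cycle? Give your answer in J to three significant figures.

Leg (i): W = PΔV = (797)(33.2 − 19) = 11317 J.
Leg (ii): W = 0.
Leg (iii): W = PᵢVᵢ ln(V_f/Vᵢ) = (15139) ln(19/33.2) = -8449 J.
W_net = 11317 − 8449 = 2868 J.

W_net ≈ 2870 J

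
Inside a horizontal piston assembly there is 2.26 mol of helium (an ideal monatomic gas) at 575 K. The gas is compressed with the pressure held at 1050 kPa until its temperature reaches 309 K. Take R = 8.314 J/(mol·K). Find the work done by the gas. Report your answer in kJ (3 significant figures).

W ≈ -5.00 kJ

Isobaric: W = P ΔV = nR ΔT.
W = (2.26)(8.314)(309 − 575) = -4998 J.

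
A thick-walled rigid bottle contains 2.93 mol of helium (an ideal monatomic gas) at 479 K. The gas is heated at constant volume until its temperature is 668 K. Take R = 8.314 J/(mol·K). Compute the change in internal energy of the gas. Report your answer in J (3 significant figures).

Constant volume ⇒ W = 0, so Q = ΔU = nCᵥΔT with Cᵥ = 3R/2 = 12.47 J/(mol·K).
ΔU = (2.93)(12.47)(668 − 479) = 6906 J.

ΔU ≈ 6910 J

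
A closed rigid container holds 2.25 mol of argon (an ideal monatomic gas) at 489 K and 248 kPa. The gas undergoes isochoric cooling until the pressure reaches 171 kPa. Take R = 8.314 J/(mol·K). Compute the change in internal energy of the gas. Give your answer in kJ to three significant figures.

ΔU ≈ -4.26 kJ

Constant volume ⇒ W = 0, so Q = ΔU = nCᵥΔT with Cᵥ = 3R/2 = 12.47 J/(mol·K).
At constant V, T₂/T₁ = P₂/P₁ ⇒ ΔT = T₁(P₂/P₁ − 1) = 489·(171/248 − 1) = -151.8 K.
ΔU = (2.25)(12.47)(-151.8) = -4260 J.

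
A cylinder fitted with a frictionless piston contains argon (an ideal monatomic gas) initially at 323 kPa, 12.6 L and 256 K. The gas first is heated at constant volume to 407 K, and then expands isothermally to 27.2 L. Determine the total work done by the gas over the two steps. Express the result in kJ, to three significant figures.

Step 1 (isochoric): W = 0 (constant volume).
After step 1: P = 513.5 kPa (V unchanged).
Step 2 (isothermal): W = P₁V₁ ln(V₂/V₁) = (6470) ln(27.2/12.6) = 4979 J.
W_total = 0 + 4979 = 4979 J.

W_total ≈ 4.98 kJ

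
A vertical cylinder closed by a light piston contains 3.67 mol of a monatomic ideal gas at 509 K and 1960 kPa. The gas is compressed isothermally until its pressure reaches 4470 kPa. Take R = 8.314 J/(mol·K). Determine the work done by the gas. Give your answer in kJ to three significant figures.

W ≈ -12.8 kJ

Isothermal process: W = nRT ln(V₂/V₁) = nRT ln(P₁/P₂).
W = (3.67)(8.314)(509) × ln(1960/4470)
  = 15531 × ln(0.4385) = 15531 × -0.8244
W_by_gas = -12804 J.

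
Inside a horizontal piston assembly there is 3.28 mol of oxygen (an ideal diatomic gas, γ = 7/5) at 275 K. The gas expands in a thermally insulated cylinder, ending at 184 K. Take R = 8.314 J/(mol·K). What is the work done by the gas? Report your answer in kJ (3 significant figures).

W ≈ 6.20 kJ

Adiabatic ⇒ Q = 0, so W_by = −ΔU = nCᵥ(T₁ − T₂).
Cᵥ = 5R/2 = 20.79 J/(mol·K).
W = (3.28)(20.79)(275 − 184) = 6204 J.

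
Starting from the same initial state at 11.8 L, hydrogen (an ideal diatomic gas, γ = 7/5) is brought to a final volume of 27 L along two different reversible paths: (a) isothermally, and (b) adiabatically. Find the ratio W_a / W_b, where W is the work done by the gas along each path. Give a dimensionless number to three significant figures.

W_a / W_b ≈ 1.17

Path (a) isothermal: W = P₁V₁ ln(V₂/V₁) → W_a/(P₁V₁) = 0.8277.
Path (b) adiabatic: W = P₁V₁(1 − (V₁/V₂)^(γ−1))/(γ−1) → W_b/(P₁V₁) = 0.7047.
W_a / W_b = 0.8277 / 0.7047 = 1.175.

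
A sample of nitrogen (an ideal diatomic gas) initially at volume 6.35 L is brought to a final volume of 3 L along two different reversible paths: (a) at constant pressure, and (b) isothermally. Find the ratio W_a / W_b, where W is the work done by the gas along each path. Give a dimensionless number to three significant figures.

W_a / W_b ≈ 0.704

Path (a) isobaric: W = P₁(V₂ − V₁) → W_a/(P₁V₁) = -0.5276.
Path (b) isothermal: W = P₁V₁ ln(V₂/V₁) → W_b/(P₁V₁) = -0.7498.
W_a / W_b = -0.5276 / -0.7498 = 0.7036.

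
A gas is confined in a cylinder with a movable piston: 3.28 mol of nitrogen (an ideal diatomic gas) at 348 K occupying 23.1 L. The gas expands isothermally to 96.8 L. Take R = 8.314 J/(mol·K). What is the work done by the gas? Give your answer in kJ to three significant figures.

W ≈ 13.6 kJ

Isothermal: W = nRT ln(V₂/V₁).
W = (3.28)(8.314)(348) × ln(96.8/23.1)
  = 9490 × 1.433
W_by_gas = 13597 J.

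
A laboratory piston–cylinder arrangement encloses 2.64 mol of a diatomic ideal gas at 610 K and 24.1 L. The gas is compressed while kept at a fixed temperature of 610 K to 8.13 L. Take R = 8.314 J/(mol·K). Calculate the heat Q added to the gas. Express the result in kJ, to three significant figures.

Isothermal ⇒ ΔU = 0, so Q = W = nRT ln(V₂/V₁).
Q = (2.64)(8.314)(610) ln(8.13/24.1) = 13389 × -1.087 = -14549 J.

Q ≈ -14.5 kJ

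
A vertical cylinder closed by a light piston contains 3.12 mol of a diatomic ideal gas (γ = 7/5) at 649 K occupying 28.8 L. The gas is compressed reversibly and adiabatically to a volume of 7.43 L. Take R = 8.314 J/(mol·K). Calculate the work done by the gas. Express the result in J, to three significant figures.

Adiabatic: TV^(γ−1) = const with γ = 7/5.
T₂ = T₁ (V₁/V₂)^(γ−1) = 649 × (28.8/7.43)^0.4 = 649 × 1.719 = 1116 K.
W_by = nCᵥ(T₁ − T₂) = (3.12)(20.79)(649 − 1116) = -30275 J.

W ≈ -30300 J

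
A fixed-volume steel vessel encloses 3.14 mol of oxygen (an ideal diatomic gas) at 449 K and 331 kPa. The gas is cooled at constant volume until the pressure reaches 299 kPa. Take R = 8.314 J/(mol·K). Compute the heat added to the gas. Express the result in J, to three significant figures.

Constant volume ⇒ W = 0, so Q = ΔU = nCᵥΔT with Cᵥ = 5R/2 = 20.79 J/(mol·K).
At constant V, T₂/T₁ = P₂/P₁ ⇒ ΔT = T₁(P₂/P₁ − 1) = 449·(299/331 − 1) = -43.41 K.
ΔU = (3.14)(20.79)(-43.41) = -2833 J.

Q ≈ -2830 J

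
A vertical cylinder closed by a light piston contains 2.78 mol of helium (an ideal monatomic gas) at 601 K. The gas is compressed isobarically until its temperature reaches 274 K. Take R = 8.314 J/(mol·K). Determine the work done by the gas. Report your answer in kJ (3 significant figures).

Isobaric: W = P ΔV = nR ΔT.
W = (2.78)(8.314)(274 − 601) = -7558 J.

W ≈ -7.56 kJ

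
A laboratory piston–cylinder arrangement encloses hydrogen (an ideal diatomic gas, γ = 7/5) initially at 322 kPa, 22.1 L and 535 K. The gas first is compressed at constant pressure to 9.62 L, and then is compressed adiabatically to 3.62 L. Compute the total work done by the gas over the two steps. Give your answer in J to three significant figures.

W_total ≈ -7720 J

Step 1 (isobaric): W = PΔV = (322 kPa)(9.62 − 22.1 L) = -4019 J.
After step 1: P = 322 kPa, V = 9.62 L, T = 232.9 K.
Step 2 (adiabatic): W = (P₁V₁ − P₂V₂)/(γ−1) = (3098 − 4579)/0.4 = -3705 J.
W_total = -4019 − 3705 = -7723 J.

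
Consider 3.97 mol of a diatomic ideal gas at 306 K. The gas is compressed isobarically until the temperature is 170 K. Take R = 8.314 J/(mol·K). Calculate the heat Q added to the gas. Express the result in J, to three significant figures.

Q ≈ -15700 J

Isobaric: W = nRΔT = (3.97)(8.314)(-136) = -4489 J.
ΔU = nCᵥΔT with Cᵥ = 5R/2: ΔU = (3.97)(20.79)(-136) = -11222 J.
Q = ΔU + W = -11222 − 4489 = -15711 J.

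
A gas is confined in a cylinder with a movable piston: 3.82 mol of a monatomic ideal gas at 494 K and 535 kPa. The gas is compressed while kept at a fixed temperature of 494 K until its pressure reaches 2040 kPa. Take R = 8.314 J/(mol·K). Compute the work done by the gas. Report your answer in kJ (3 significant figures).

Isothermal process: W = nRT ln(V₂/V₁) = nRT ln(P₁/P₂).
W = (3.82)(8.314)(494) × ln(535/2040)
  = 15689 × ln(0.2623) = 15689 × -1.338
W_by_gas = -20999 J.

W ≈ -21.0 kJ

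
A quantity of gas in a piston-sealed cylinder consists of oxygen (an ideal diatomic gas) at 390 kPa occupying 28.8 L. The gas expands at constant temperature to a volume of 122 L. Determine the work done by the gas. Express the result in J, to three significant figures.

Isothermal: W = nRT ln(V₂/V₁) = P₁V₁ ln(V₂/V₁).
P₁V₁ = (390 kPa)(28.8 L) = 11232 J.
W = 11232 × ln(122/28.8) = 11232 × 1.444
W_by_gas = 16215 J.

W ≈ 16200 J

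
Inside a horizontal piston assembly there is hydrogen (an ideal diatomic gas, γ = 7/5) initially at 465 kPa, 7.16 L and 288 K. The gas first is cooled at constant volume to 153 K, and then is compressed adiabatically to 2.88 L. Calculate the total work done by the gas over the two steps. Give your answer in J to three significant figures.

Step 1 (isochoric): W = 0 (constant volume).
After step 1: P = 247 kPa (V unchanged).
Step 2 (adiabatic): W = (P₁V₁ − P₂V₂)/(γ−1) = (1769 − 2546)/0.4 = -1943 J.
W_total = 0 − 1943 = -1943 J.

W_total ≈ -1940 J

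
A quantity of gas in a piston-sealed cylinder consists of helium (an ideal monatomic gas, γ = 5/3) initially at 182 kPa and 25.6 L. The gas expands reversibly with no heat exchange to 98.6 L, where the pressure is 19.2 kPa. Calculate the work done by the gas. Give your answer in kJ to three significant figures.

Adiabatic: W = (P₁V₁ − P₂V₂)/(γ − 1) with γ = 5/3.
P₁V₁ = 4659 J, P₂V₂ = 1893 J.
W = (4659 − 1893) / 0.6667 = 4149 J.

W ≈ 4.15 kJ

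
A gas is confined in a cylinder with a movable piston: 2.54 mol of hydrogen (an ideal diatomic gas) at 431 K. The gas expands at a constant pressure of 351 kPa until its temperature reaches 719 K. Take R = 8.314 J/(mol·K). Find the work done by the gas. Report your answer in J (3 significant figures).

Isobaric: W = P ΔV = nR ΔT.
W = (2.54)(8.314)(719 − 431) = 6082 J.

W ≈ 6080 J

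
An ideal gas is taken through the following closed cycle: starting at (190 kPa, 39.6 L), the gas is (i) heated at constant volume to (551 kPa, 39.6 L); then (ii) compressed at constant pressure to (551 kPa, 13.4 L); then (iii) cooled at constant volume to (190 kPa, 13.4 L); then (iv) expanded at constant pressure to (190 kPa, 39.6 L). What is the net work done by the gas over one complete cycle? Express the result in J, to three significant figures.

Constant-volume legs do no work.
W(ii) = (551)(13.4 − 39.6) = -14436 J; W(iv) = (190)(39.6 − 13.4) = 4978 J.
W_net = -14436 + 4978 = -9458 J (the counter-clockwise enclosed area).

W_net ≈ -9460 J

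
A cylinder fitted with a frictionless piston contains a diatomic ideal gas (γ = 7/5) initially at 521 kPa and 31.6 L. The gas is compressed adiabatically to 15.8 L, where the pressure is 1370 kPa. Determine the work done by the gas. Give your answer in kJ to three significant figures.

W ≈ -13.0 kJ

Adiabatic: W = (P₁V₁ − P₂V₂)/(γ − 1) with γ = 7/5.
P₁V₁ = 16464 J, P₂V₂ = 21646 J.
W = (16464 − 21646) / 0.4 = -12956 J.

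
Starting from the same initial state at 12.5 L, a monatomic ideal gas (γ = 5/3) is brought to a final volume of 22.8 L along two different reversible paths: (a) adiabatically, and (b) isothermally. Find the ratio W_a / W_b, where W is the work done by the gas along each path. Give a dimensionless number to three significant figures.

W_a / W_b ≈ 0.824

Path (a) adiabatic: W = P₁V₁(1 − (V₁/V₂)^(γ−1))/(γ−1) → W_a/(P₁V₁) = 0.4952.
Path (b) isothermal: W = P₁V₁ ln(V₂/V₁) → W_b/(P₁V₁) = 0.601.
W_a / W_b = 0.4952 / 0.601 = 0.8239.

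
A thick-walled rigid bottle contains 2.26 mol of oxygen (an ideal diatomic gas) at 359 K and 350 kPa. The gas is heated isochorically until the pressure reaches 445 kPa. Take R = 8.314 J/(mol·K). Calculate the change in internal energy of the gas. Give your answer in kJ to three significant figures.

Constant volume ⇒ W = 0, so Q = ΔU = nCᵥΔT with Cᵥ = 5R/2 = 20.79 J/(mol·K).
At constant V, T₂/T₁ = P₂/P₁ ⇒ ΔT = T₁(P₂/P₁ − 1) = 359·(445/350 − 1) = 97.44 K.
ΔU = (2.26)(20.79)(97.44) = 4577 J.

ΔU ≈ 4.58 kJ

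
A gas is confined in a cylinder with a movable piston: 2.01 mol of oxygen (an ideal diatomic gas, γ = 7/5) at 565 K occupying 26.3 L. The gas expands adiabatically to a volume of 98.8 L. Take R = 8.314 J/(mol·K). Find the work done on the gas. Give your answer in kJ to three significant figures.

W ≈ -9.70 kJ

Adiabatic: TV^(γ−1) = const with γ = 7/5.
T₂ = T₁ (V₁/V₂)^(γ−1) = 565 × (26.3/98.8)^0.4 = 565 × 0.589 = 332.8 K.
W_by = nCᵥ(T₁ − T₂) = (2.01)(20.79)(565 − 332.8) = 9703 J.
Work on gas = −W_by = -9703 J.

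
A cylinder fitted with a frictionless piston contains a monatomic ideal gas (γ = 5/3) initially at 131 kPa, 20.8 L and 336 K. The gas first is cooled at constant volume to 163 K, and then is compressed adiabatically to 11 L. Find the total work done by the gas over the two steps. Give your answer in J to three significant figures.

Step 1 (isochoric): W = 0 (constant volume).
After step 1: P = 63.55 kPa (V unchanged).
Step 2 (adiabatic): W = (P₁V₁ − P₂V₂)/(γ−1) = (1322 − 2021)/0.667 = -1049 J.
W_total = 0 − 1049 = -1049 J.

W_total ≈ -1050 J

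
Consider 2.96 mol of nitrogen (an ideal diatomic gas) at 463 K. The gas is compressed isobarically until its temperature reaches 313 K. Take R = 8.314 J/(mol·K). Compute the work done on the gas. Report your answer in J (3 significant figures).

W ≈ 3690 J

Isobaric: W = P ΔV = nR ΔT.
W = (2.96)(8.314)(313 − 463) = -3691 J.
Work on gas = −W_by = 3691 J.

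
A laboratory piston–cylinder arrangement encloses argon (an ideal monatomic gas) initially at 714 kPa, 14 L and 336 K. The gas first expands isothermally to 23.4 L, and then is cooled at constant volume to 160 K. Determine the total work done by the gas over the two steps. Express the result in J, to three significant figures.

Step 1 (isothermal): W = P₁V₁ ln(V₂/V₁) = (9996) ln(23.4/14) = 5135 J.
Step 2 (isochoric): W = 0 (constant volume).
W_total = 5135 + 0 = 5135 J.

W_total ≈ 5130 J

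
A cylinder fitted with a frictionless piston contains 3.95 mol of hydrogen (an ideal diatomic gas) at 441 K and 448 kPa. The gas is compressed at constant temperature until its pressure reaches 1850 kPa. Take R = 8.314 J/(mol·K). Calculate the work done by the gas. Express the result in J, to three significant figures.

Isothermal process: W = nRT ln(V₂/V₁) = nRT ln(P₁/P₂).
W = (3.95)(8.314)(441) × ln(448/1850)
  = 14483 × ln(0.2422) = 14483 × -1.418
W_by_gas = -20538 J.

W ≈ -20500 J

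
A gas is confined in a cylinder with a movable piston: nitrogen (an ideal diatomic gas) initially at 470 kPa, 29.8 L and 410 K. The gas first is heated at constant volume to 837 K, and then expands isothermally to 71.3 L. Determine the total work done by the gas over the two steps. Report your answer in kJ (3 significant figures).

Step 1 (isochoric): W = 0 (constant volume).
After step 1: P = 959.5 kPa (V unchanged).
Step 2 (isothermal): W = P₁V₁ ln(V₂/V₁) = (28593) ln(71.3/29.8) = 24944 J.
W_total = 0 + 24944 = 24944 J.

W_total ≈ 24.9 kJ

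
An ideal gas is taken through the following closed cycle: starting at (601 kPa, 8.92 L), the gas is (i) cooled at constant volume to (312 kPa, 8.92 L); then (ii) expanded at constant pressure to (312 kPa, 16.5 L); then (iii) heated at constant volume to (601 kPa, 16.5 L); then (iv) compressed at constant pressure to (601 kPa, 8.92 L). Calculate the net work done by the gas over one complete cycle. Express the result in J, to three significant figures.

Constant-volume legs do no work.
W(ii) = (312)(16.5 − 8.92) = 2365 J; W(iv) = (601)(8.92 − 16.5) = -4556 J.
W_net = 2365 − 4556 = -2191 J (the counter-clockwise enclosed area).

W_net ≈ -2190 J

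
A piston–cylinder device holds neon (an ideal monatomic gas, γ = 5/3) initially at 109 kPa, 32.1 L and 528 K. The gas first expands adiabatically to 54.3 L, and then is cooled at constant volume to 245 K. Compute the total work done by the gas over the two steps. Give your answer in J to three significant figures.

W_total ≈ 1550 J

Step 1 (adiabatic): W = (P₁V₁ − P₂V₂)/(γ−1) = (3499 − 2465)/0.667 = 1552 J.
Step 2 (isochoric): W = 0 (constant volume).
W_total = 1552 + 0 = 1552 J.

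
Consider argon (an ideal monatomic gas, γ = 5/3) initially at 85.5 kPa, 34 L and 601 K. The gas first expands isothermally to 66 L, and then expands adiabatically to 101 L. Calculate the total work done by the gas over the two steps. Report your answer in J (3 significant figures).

W_total ≈ 3010 J

Step 1 (isothermal): W = P₁V₁ ln(V₂/V₁) = (2907) ln(66/34) = 1928 J.
After step 1: P = 44.05 kPa, V = 66 L, T = 601 K.
Step 2 (adiabatic): W = (P₁V₁ − P₂V₂)/(γ−1) = (2907 − 2189)/0.667 = 1077 J.
W_total = 1928 + 1077 = 3005 J.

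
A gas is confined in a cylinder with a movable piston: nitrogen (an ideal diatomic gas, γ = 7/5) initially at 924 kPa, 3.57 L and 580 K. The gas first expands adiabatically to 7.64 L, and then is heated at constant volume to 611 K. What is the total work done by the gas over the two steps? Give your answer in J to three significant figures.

W_total ≈ 2160 J

Step 1 (adiabatic): W = (P₁V₁ − P₂V₂)/(γ−1) = (3299 − 2433)/0.4 = 2164 J.
Step 2 (isochoric): W = 0 (constant volume).
W_total = 2164 + 0 = 2164 J.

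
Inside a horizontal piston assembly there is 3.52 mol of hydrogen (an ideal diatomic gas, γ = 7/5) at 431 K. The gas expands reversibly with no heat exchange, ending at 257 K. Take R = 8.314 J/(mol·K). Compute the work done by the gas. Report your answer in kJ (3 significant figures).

Adiabatic ⇒ Q = 0, so W_by = −ΔU = nCᵥ(T₁ − T₂).
Cᵥ = 5R/2 = 20.79 J/(mol·K).
W = (3.52)(20.79)(431 − 257) = 12730 J.

W ≈ 12.7 kJ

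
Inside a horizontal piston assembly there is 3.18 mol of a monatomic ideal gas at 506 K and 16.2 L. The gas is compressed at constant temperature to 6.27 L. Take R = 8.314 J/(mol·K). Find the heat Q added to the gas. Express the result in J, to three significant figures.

Isothermal ⇒ ΔU = 0, so Q = W = nRT ln(V₂/V₁).
Q = (3.18)(8.314)(506) ln(6.27/16.2) = 13378 × -0.9492 = -12699 J.

Q ≈ -12700 J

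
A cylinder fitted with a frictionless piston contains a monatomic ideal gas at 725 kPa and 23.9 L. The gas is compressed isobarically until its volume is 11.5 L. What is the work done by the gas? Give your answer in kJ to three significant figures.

W ≈ -8.99 kJ

Isobaric: W = P ΔV.
W = (725 kPa)(11.5 − 23.9 L) = (725)(-12.4) = -8990 J.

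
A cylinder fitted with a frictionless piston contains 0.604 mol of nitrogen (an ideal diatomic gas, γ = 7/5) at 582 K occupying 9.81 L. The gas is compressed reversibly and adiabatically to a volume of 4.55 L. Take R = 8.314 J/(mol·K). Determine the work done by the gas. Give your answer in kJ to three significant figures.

W ≈ -2.63 kJ

Adiabatic: TV^(γ−1) = const with γ = 7/5.
T₂ = T₁ (V₁/V₂)^(γ−1) = 582 × (9.81/4.55)^0.4 = 582 × 1.36 = 791.4 K.
W_by = nCᵥ(T₁ − T₂) = (0.604)(20.79)(582 − 791.4) = -2629 J.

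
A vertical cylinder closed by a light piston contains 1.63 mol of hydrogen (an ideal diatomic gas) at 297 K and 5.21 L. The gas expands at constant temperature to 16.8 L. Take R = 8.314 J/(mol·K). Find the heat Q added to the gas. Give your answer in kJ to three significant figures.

Q ≈ 4.71 kJ

Isothermal ⇒ ΔU = 0, so Q = W = nRT ln(V₂/V₁).
Q = (1.63)(8.314)(297) ln(16.8/5.21) = 4025 × 1.171 = 4712 J.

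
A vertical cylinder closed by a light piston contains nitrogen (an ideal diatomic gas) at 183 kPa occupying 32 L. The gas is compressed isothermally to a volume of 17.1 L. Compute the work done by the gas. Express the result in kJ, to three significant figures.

W ≈ -3.67 kJ

Isothermal: W = nRT ln(V₂/V₁) = P₁V₁ ln(V₂/V₁).
P₁V₁ = (183 kPa)(32 L) = 5856 J.
W = 5856 × ln(17.1/32) = 5856 × -0.6267
W_by_gas = -3670 J.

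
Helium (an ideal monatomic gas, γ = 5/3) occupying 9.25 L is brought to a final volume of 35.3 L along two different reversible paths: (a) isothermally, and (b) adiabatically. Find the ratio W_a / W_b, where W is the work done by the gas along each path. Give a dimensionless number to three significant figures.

Path (a) isothermal: W = P₁V₁ ln(V₂/V₁) → W_a/(P₁V₁) = 1.339.
Path (b) adiabatic: W = P₁V₁(1 − (V₁/V₂)^(γ−1))/(γ−1) → W_b/(P₁V₁) = 0.8858.
W_a / W_b = 1.339 / 0.8858 = 1.512.

W_a / W_b ≈ 1.51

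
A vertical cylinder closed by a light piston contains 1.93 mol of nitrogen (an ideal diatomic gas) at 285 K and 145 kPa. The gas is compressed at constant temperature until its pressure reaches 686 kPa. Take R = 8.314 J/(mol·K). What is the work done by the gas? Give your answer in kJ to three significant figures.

Isothermal process: W = nRT ln(V₂/V₁) = nRT ln(P₁/P₂).
W = (1.93)(8.314)(285) × ln(145/686)
  = 4573 × ln(0.2114) = 4573 × -1.554
W_by_gas = -7107 J.

W ≈ -7.11 kJ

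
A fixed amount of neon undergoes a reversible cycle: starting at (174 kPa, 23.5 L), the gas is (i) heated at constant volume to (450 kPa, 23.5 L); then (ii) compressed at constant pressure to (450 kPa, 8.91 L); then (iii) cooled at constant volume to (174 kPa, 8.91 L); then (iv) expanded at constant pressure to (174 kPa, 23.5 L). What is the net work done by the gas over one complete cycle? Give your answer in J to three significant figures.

W_net ≈ -4030 J

Constant-volume legs do no work.
W(ii) = (450)(8.91 − 23.5) = -6566 J; W(iv) = (174)(23.5 − 8.91) = 2539 J.
W_net = -6566 + 2539 = -4027 J (the counter-clockwise enclosed area).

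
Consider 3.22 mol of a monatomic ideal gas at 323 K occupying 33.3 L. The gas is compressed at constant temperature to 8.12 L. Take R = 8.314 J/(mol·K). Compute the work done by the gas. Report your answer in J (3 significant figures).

Isothermal: W = nRT ln(V₂/V₁).
W = (3.22)(8.314)(323) × ln(8.12/33.3)
  = 8647 × -1.411
W_by_gas = -12203 J.

W ≈ -12200 J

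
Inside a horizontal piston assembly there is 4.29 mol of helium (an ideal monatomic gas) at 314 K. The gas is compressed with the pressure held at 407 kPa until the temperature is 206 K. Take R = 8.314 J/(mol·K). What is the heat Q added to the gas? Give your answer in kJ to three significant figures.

Q ≈ -9.63 kJ

Isobaric: W = nRΔT = (4.29)(8.314)(-108) = -3852 J.
ΔU = nCᵥΔT with Cᵥ = 3R/2: ΔU = (4.29)(12.47)(-108) = -5778 J.
Q = ΔU + W = -5778 − 3852 = -9630 J.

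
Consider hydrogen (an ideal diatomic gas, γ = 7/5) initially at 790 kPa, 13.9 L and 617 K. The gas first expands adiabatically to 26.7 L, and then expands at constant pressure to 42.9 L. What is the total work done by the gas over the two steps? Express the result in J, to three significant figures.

Step 1 (adiabatic): W = (P₁V₁ − P₂V₂)/(γ−1) = (10981 − 8458)/0.4 = 6309 J.
After step 1: P = 316.8 kPa, V = 26.7 L, T = 475.2 K.
Step 2 (isobaric): W = PΔV = (316.8 kPa)(42.9 − 26.7 L) = 5132 J.
W_total = 6309 + 5132 = 11440 J.

W_total ≈ 11400 J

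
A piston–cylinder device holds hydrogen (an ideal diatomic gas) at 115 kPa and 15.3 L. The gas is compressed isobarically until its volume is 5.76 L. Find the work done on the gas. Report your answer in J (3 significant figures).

W ≈ 1100 J

Isobaric: W = P ΔV.
W = (115 kPa)(5.76 − 15.3 L) = (115)(-9.54) = -1097 J.
Work on gas = −W_by = 1097 J.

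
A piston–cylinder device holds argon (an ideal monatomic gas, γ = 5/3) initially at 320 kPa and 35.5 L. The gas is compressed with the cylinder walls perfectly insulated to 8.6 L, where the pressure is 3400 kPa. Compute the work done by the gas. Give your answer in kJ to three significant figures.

Adiabatic: W = (P₁V₁ − P₂V₂)/(γ − 1) with γ = 5/3.
P₁V₁ = 11360 J, P₂V₂ = 29240 J.
W = (11360 − 29240) / 0.6667 = -26820 J.

W ≈ -26.8 kJ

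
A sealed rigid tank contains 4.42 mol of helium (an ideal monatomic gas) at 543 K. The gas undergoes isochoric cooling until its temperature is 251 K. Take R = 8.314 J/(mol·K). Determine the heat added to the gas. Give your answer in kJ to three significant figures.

Q ≈ -16.1 kJ

Constant volume ⇒ W = 0, so Q = ΔU = nCᵥΔT with Cᵥ = 3R/2 = 12.47 J/(mol·K).
ΔU = (4.42)(12.47)(251 − 543) = -16096 J.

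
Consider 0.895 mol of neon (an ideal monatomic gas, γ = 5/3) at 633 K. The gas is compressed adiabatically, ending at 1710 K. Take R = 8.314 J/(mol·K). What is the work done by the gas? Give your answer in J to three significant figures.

Adiabatic ⇒ Q = 0, so W_by = −ΔU = nCᵥ(T₁ − T₂).
Cᵥ = 3R/2 = 12.47 J/(mol·K).
W = (0.895)(12.47)(633 − 1710) = -12021 J.

W ≈ -12000 J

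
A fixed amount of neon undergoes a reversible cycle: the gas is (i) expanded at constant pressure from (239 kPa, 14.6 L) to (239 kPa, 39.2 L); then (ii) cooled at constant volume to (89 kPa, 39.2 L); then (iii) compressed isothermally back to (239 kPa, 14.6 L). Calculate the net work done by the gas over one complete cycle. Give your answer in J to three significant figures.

W_net ≈ 2430 J

Leg (i): W = PΔV = (239)(39.2 − 14.6) = 5879 J.
Leg (ii): W = 0.
Leg (iii): W = PᵢVᵢ ln(V_f/Vᵢ) = (3489) ln(14.6/39.2) = -3446 J.
W_net = 5879 − 3446 = 2434 J.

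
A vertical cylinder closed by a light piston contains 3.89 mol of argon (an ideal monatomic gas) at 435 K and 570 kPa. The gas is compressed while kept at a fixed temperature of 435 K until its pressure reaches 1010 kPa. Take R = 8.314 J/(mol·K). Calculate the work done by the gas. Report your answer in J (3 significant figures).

W ≈ -8050 J

Isothermal process: W = nRT ln(V₂/V₁) = nRT ln(P₁/P₂).
W = (3.89)(8.314)(435) × ln(570/1010)
  = 14069 × ln(0.5644) = 14069 × -0.5721
W_by_gas = -8048 J.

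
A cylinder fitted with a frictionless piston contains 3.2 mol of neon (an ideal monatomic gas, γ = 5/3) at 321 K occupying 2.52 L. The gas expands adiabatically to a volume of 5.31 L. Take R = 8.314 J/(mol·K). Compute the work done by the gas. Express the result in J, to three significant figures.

W ≈ 5020 J

Adiabatic: TV^(γ−1) = const with γ = 5/3.
T₂ = T₁ (V₁/V₂)^(γ−1) = 321 × (2.52/5.31)^0.667 = 321 × 0.6084 = 195.3 K.
W_by = nCᵥ(T₁ − T₂) = (3.2)(12.47)(321 − 195.3) = 5016 J.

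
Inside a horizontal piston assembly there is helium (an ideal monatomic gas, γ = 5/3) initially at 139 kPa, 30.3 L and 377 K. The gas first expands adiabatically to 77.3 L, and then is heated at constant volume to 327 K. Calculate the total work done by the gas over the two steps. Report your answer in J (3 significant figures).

Step 1 (adiabatic): W = (P₁V₁ − P₂V₂)/(γ−1) = (4212 − 2256)/0.667 = 2934 J.
Step 2 (isochoric): W = 0 (constant volume).
W_total = 2934 + 0 = 2934 J.

W_total ≈ 2930 J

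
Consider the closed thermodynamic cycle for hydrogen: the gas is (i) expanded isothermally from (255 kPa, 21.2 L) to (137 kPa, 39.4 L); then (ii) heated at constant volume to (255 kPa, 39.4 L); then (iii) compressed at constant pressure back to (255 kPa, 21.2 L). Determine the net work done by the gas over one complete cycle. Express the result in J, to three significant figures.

W_net ≈ -1290 J

Leg (i): W = PᵢVᵢ ln(V_f/Vᵢ) = (5406) ln(39.4/21.2) = 3350 J.
Leg (ii): W = 0.
Leg (iii): W = PΔV = (255)(21.2 − 39.4) = -4641 J.
W_net = 3350 − 4641 = -1291 J.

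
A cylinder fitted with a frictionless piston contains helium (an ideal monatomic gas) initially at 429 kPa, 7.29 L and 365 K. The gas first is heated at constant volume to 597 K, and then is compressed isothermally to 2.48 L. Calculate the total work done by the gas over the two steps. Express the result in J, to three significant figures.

W_total ≈ -5520 J

Step 1 (isochoric): W = 0 (constant volume).
After step 1: P = 701.7 kPa (V unchanged).
Step 2 (isothermal): W = P₁V₁ ln(V₂/V₁) = (5115) ln(2.48/7.29) = -5515 J.
W_total = 0 − 5515 = -5515 J.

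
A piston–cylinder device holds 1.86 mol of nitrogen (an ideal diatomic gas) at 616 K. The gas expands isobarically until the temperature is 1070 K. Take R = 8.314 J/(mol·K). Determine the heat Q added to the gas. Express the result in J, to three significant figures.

Q ≈ 24600 J

Isobaric: W = nRΔT = (1.86)(8.314)(454) = 7021 J.
ΔU = nCᵥΔT with Cᵥ = 5R/2: ΔU = (1.86)(20.79)(454) = 17552 J.
Q = ΔU + W = 17552 + 7021 = 24572 J.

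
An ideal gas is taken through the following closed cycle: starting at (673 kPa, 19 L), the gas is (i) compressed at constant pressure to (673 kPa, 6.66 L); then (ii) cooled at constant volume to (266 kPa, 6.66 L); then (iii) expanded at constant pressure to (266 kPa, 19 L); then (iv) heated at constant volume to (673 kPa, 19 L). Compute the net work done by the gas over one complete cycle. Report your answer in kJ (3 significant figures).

Constant-volume legs do no work.
W(i) = (673)(6.66 − 19) = -8305 J; W(iii) = (266)(19 − 6.66) = 3282 J.
W_net = -8305 + 3282 = -5022 J (the counter-clockwise enclosed area).

W_net ≈ -5.02 kJ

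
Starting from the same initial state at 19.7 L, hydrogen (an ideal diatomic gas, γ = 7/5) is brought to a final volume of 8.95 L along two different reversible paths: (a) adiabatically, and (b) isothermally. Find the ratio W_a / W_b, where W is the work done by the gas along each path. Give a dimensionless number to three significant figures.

W_a / W_b ≈ 1.18

Path (a) adiabatic: W = P₁V₁(1 − (V₁/V₂)^(γ−1))/(γ−1) → W_a/(P₁V₁) = -0.9277.
Path (b) isothermal: W = P₁V₁ ln(V₂/V₁) → W_b/(P₁V₁) = -0.789.
W_a / W_b = -0.9277 / -0.789 = 1.176.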